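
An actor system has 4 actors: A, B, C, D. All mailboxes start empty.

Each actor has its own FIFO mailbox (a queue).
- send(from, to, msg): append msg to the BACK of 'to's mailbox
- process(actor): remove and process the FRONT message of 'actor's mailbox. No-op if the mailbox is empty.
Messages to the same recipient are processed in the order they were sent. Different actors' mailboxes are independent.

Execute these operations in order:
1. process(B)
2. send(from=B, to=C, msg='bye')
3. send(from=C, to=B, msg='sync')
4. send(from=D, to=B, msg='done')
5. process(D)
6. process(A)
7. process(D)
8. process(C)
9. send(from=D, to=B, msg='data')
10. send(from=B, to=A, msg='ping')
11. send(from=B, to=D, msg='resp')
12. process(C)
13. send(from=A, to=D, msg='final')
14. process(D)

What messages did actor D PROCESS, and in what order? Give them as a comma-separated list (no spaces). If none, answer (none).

After 1 (process(B)): A:[] B:[] C:[] D:[]
After 2 (send(from=B, to=C, msg='bye')): A:[] B:[] C:[bye] D:[]
After 3 (send(from=C, to=B, msg='sync')): A:[] B:[sync] C:[bye] D:[]
After 4 (send(from=D, to=B, msg='done')): A:[] B:[sync,done] C:[bye] D:[]
After 5 (process(D)): A:[] B:[sync,done] C:[bye] D:[]
After 6 (process(A)): A:[] B:[sync,done] C:[bye] D:[]
After 7 (process(D)): A:[] B:[sync,done] C:[bye] D:[]
After 8 (process(C)): A:[] B:[sync,done] C:[] D:[]
After 9 (send(from=D, to=B, msg='data')): A:[] B:[sync,done,data] C:[] D:[]
After 10 (send(from=B, to=A, msg='ping')): A:[ping] B:[sync,done,data] C:[] D:[]
After 11 (send(from=B, to=D, msg='resp')): A:[ping] B:[sync,done,data] C:[] D:[resp]
After 12 (process(C)): A:[ping] B:[sync,done,data] C:[] D:[resp]
After 13 (send(from=A, to=D, msg='final')): A:[ping] B:[sync,done,data] C:[] D:[resp,final]
After 14 (process(D)): A:[ping] B:[sync,done,data] C:[] D:[final]

Answer: resp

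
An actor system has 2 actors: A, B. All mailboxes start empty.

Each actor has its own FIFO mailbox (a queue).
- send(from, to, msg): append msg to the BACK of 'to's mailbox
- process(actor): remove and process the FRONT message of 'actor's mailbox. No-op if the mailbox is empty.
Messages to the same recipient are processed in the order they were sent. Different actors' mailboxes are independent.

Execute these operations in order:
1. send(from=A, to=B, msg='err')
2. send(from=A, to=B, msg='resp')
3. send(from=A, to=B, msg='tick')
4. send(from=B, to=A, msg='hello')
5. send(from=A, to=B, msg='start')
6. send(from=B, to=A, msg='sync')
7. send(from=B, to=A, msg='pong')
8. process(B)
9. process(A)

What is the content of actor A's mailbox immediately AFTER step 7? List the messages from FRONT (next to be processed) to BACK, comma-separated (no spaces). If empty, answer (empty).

After 1 (send(from=A, to=B, msg='err')): A:[] B:[err]
After 2 (send(from=A, to=B, msg='resp')): A:[] B:[err,resp]
After 3 (send(from=A, to=B, msg='tick')): A:[] B:[err,resp,tick]
After 4 (send(from=B, to=A, msg='hello')): A:[hello] B:[err,resp,tick]
After 5 (send(from=A, to=B, msg='start')): A:[hello] B:[err,resp,tick,start]
After 6 (send(from=B, to=A, msg='sync')): A:[hello,sync] B:[err,resp,tick,start]
After 7 (send(from=B, to=A, msg='pong')): A:[hello,sync,pong] B:[err,resp,tick,start]

hello,sync,pong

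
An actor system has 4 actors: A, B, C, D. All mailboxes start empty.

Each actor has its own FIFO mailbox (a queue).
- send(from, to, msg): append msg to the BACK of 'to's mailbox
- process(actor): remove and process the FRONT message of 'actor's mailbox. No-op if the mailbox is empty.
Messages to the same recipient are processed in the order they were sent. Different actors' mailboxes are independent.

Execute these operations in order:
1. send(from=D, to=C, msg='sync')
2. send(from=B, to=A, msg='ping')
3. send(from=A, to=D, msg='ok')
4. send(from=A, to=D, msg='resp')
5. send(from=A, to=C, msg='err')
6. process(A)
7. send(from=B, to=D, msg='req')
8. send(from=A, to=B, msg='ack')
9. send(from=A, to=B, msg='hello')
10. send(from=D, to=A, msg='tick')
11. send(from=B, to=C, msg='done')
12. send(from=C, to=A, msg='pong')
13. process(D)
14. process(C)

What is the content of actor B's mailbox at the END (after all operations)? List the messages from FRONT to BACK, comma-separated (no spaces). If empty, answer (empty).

After 1 (send(from=D, to=C, msg='sync')): A:[] B:[] C:[sync] D:[]
After 2 (send(from=B, to=A, msg='ping')): A:[ping] B:[] C:[sync] D:[]
After 3 (send(from=A, to=D, msg='ok')): A:[ping] B:[] C:[sync] D:[ok]
After 4 (send(from=A, to=D, msg='resp')): A:[ping] B:[] C:[sync] D:[ok,resp]
After 5 (send(from=A, to=C, msg='err')): A:[ping] B:[] C:[sync,err] D:[ok,resp]
After 6 (process(A)): A:[] B:[] C:[sync,err] D:[ok,resp]
After 7 (send(from=B, to=D, msg='req')): A:[] B:[] C:[sync,err] D:[ok,resp,req]
After 8 (send(from=A, to=B, msg='ack')): A:[] B:[ack] C:[sync,err] D:[ok,resp,req]
After 9 (send(from=A, to=B, msg='hello')): A:[] B:[ack,hello] C:[sync,err] D:[ok,resp,req]
After 10 (send(from=D, to=A, msg='tick')): A:[tick] B:[ack,hello] C:[sync,err] D:[ok,resp,req]
After 11 (send(from=B, to=C, msg='done')): A:[tick] B:[ack,hello] C:[sync,err,done] D:[ok,resp,req]
After 12 (send(from=C, to=A, msg='pong')): A:[tick,pong] B:[ack,hello] C:[sync,err,done] D:[ok,resp,req]
After 13 (process(D)): A:[tick,pong] B:[ack,hello] C:[sync,err,done] D:[resp,req]
After 14 (process(C)): A:[tick,pong] B:[ack,hello] C:[err,done] D:[resp,req]

Answer: ack,hello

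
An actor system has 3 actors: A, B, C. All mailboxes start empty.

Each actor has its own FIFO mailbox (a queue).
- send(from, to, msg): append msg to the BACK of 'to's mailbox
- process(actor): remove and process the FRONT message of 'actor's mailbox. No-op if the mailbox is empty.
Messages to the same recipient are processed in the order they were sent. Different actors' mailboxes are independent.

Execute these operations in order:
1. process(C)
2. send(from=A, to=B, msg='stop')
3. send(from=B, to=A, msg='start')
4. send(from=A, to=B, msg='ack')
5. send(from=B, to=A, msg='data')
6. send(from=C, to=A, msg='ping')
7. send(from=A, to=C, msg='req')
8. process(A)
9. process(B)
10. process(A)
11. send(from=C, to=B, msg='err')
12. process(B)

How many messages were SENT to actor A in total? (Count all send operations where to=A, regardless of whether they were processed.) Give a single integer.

After 1 (process(C)): A:[] B:[] C:[]
After 2 (send(from=A, to=B, msg='stop')): A:[] B:[stop] C:[]
After 3 (send(from=B, to=A, msg='start')): A:[start] B:[stop] C:[]
After 4 (send(from=A, to=B, msg='ack')): A:[start] B:[stop,ack] C:[]
After 5 (send(from=B, to=A, msg='data')): A:[start,data] B:[stop,ack] C:[]
After 6 (send(from=C, to=A, msg='ping')): A:[start,data,ping] B:[stop,ack] C:[]
After 7 (send(from=A, to=C, msg='req')): A:[start,data,ping] B:[stop,ack] C:[req]
After 8 (process(A)): A:[data,ping] B:[stop,ack] C:[req]
After 9 (process(B)): A:[data,ping] B:[ack] C:[req]
After 10 (process(A)): A:[ping] B:[ack] C:[req]
After 11 (send(from=C, to=B, msg='err')): A:[ping] B:[ack,err] C:[req]
After 12 (process(B)): A:[ping] B:[err] C:[req]

Answer: 3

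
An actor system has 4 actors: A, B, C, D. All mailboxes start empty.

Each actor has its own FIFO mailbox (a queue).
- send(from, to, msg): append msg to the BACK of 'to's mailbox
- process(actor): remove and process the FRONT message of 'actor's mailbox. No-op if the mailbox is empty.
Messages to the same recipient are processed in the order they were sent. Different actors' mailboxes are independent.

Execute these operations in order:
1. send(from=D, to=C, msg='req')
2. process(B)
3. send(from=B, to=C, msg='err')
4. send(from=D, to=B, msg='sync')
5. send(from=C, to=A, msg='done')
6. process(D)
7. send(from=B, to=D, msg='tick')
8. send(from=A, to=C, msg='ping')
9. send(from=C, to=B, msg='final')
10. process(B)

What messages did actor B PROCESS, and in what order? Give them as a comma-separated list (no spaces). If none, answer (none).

Answer: sync

Derivation:
After 1 (send(from=D, to=C, msg='req')): A:[] B:[] C:[req] D:[]
After 2 (process(B)): A:[] B:[] C:[req] D:[]
After 3 (send(from=B, to=C, msg='err')): A:[] B:[] C:[req,err] D:[]
After 4 (send(from=D, to=B, msg='sync')): A:[] B:[sync] C:[req,err] D:[]
After 5 (send(from=C, to=A, msg='done')): A:[done] B:[sync] C:[req,err] D:[]
After 6 (process(D)): A:[done] B:[sync] C:[req,err] D:[]
After 7 (send(from=B, to=D, msg='tick')): A:[done] B:[sync] C:[req,err] D:[tick]
After 8 (send(from=A, to=C, msg='ping')): A:[done] B:[sync] C:[req,err,ping] D:[tick]
After 9 (send(from=C, to=B, msg='final')): A:[done] B:[sync,final] C:[req,err,ping] D:[tick]
After 10 (process(B)): A:[done] B:[final] C:[req,err,ping] D:[tick]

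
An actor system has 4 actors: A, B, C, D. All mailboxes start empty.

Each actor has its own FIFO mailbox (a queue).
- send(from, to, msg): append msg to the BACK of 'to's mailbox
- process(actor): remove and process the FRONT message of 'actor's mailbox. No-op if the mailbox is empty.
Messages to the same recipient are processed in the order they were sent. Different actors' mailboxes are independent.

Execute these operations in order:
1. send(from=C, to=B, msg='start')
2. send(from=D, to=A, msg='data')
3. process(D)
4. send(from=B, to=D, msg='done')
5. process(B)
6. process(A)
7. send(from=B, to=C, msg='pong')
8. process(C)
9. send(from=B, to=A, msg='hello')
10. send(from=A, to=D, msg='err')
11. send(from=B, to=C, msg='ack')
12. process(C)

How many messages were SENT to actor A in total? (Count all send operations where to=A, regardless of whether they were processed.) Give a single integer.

Answer: 2

Derivation:
After 1 (send(from=C, to=B, msg='start')): A:[] B:[start] C:[] D:[]
After 2 (send(from=D, to=A, msg='data')): A:[data] B:[start] C:[] D:[]
After 3 (process(D)): A:[data] B:[start] C:[] D:[]
After 4 (send(from=B, to=D, msg='done')): A:[data] B:[start] C:[] D:[done]
After 5 (process(B)): A:[data] B:[] C:[] D:[done]
After 6 (process(A)): A:[] B:[] C:[] D:[done]
After 7 (send(from=B, to=C, msg='pong')): A:[] B:[] C:[pong] D:[done]
After 8 (process(C)): A:[] B:[] C:[] D:[done]
After 9 (send(from=B, to=A, msg='hello')): A:[hello] B:[] C:[] D:[done]
After 10 (send(from=A, to=D, msg='err')): A:[hello] B:[] C:[] D:[done,err]
After 11 (send(from=B, to=C, msg='ack')): A:[hello] B:[] C:[ack] D:[done,err]
After 12 (process(C)): A:[hello] B:[] C:[] D:[done,err]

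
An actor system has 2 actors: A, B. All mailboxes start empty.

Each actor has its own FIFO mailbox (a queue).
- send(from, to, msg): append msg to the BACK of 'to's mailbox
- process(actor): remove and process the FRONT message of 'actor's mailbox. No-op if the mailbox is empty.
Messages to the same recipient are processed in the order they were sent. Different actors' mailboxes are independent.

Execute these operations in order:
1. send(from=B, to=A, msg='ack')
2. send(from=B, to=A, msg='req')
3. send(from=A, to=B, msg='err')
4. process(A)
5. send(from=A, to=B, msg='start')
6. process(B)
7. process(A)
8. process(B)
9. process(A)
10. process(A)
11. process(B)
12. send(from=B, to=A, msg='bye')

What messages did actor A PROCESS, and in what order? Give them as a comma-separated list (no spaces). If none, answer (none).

After 1 (send(from=B, to=A, msg='ack')): A:[ack] B:[]
After 2 (send(from=B, to=A, msg='req')): A:[ack,req] B:[]
After 3 (send(from=A, to=B, msg='err')): A:[ack,req] B:[err]
After 4 (process(A)): A:[req] B:[err]
After 5 (send(from=A, to=B, msg='start')): A:[req] B:[err,start]
After 6 (process(B)): A:[req] B:[start]
After 7 (process(A)): A:[] B:[start]
After 8 (process(B)): A:[] B:[]
After 9 (process(A)): A:[] B:[]
After 10 (process(A)): A:[] B:[]
After 11 (process(B)): A:[] B:[]
After 12 (send(from=B, to=A, msg='bye')): A:[bye] B:[]

Answer: ack,req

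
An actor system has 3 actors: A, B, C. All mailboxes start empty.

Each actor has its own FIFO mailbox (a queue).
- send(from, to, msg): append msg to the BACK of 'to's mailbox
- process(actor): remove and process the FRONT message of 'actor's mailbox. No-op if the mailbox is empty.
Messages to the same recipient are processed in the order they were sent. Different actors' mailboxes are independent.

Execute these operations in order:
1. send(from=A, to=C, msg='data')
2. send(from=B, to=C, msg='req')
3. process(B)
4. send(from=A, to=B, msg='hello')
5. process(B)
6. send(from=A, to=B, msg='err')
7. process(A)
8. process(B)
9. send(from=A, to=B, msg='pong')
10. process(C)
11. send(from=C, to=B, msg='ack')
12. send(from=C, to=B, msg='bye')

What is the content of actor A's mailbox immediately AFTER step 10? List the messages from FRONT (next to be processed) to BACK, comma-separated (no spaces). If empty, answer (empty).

After 1 (send(from=A, to=C, msg='data')): A:[] B:[] C:[data]
After 2 (send(from=B, to=C, msg='req')): A:[] B:[] C:[data,req]
After 3 (process(B)): A:[] B:[] C:[data,req]
After 4 (send(from=A, to=B, msg='hello')): A:[] B:[hello] C:[data,req]
After 5 (process(B)): A:[] B:[] C:[data,req]
After 6 (send(from=A, to=B, msg='err')): A:[] B:[err] C:[data,req]
After 7 (process(A)): A:[] B:[err] C:[data,req]
After 8 (process(B)): A:[] B:[] C:[data,req]
After 9 (send(from=A, to=B, msg='pong')): A:[] B:[pong] C:[data,req]
After 10 (process(C)): A:[] B:[pong] C:[req]

(empty)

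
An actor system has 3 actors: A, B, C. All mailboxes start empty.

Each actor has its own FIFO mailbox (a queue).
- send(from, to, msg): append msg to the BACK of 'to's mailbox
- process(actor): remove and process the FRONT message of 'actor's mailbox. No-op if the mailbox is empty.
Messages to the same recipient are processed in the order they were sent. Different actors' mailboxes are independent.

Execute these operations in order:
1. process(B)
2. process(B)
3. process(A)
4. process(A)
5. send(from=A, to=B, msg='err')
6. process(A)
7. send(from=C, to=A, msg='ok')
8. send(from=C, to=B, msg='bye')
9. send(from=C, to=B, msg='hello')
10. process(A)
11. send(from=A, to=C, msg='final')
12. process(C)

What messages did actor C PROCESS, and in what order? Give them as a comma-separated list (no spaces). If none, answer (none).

Answer: final

Derivation:
After 1 (process(B)): A:[] B:[] C:[]
After 2 (process(B)): A:[] B:[] C:[]
After 3 (process(A)): A:[] B:[] C:[]
After 4 (process(A)): A:[] B:[] C:[]
After 5 (send(from=A, to=B, msg='err')): A:[] B:[err] C:[]
After 6 (process(A)): A:[] B:[err] C:[]
After 7 (send(from=C, to=A, msg='ok')): A:[ok] B:[err] C:[]
After 8 (send(from=C, to=B, msg='bye')): A:[ok] B:[err,bye] C:[]
After 9 (send(from=C, to=B, msg='hello')): A:[ok] B:[err,bye,hello] C:[]
After 10 (process(A)): A:[] B:[err,bye,hello] C:[]
After 11 (send(from=A, to=C, msg='final')): A:[] B:[err,bye,hello] C:[final]
After 12 (process(C)): A:[] B:[err,bye,hello] C:[]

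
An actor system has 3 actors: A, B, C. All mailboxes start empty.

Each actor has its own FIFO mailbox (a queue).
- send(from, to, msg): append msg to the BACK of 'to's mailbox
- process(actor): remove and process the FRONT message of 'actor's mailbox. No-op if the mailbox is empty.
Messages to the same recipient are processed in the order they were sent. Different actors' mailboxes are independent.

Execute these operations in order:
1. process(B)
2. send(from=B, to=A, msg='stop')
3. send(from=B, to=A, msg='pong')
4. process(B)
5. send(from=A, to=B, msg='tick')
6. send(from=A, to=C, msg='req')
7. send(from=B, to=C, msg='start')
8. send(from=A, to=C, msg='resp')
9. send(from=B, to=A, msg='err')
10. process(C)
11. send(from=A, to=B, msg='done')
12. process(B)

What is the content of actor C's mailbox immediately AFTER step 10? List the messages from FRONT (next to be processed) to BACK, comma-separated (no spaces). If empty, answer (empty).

After 1 (process(B)): A:[] B:[] C:[]
After 2 (send(from=B, to=A, msg='stop')): A:[stop] B:[] C:[]
After 3 (send(from=B, to=A, msg='pong')): A:[stop,pong] B:[] C:[]
After 4 (process(B)): A:[stop,pong] B:[] C:[]
After 5 (send(from=A, to=B, msg='tick')): A:[stop,pong] B:[tick] C:[]
After 6 (send(from=A, to=C, msg='req')): A:[stop,pong] B:[tick] C:[req]
After 7 (send(from=B, to=C, msg='start')): A:[stop,pong] B:[tick] C:[req,start]
After 8 (send(from=A, to=C, msg='resp')): A:[stop,pong] B:[tick] C:[req,start,resp]
After 9 (send(from=B, to=A, msg='err')): A:[stop,pong,err] B:[tick] C:[req,start,resp]
After 10 (process(C)): A:[stop,pong,err] B:[tick] C:[start,resp]

start,resp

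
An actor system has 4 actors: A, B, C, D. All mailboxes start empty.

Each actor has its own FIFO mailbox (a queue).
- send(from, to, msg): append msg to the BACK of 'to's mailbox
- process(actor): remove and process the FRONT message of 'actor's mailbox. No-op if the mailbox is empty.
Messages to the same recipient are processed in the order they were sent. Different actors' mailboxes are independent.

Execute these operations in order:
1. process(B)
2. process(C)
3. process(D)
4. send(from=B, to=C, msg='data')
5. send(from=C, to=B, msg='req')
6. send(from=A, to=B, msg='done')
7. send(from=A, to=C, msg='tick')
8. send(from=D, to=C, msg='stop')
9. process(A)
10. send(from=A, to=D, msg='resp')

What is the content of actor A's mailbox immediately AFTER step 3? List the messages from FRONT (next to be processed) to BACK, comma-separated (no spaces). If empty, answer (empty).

After 1 (process(B)): A:[] B:[] C:[] D:[]
After 2 (process(C)): A:[] B:[] C:[] D:[]
After 3 (process(D)): A:[] B:[] C:[] D:[]

(empty)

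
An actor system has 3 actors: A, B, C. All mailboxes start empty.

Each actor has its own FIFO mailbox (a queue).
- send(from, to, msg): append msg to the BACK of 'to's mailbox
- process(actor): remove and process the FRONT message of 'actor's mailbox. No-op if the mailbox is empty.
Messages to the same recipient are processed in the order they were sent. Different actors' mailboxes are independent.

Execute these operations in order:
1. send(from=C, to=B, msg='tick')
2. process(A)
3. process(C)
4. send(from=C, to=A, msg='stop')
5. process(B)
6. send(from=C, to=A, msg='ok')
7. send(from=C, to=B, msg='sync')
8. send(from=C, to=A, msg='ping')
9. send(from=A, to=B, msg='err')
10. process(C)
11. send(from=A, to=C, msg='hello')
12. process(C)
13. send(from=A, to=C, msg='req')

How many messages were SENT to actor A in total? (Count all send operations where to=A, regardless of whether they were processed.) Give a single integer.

Answer: 3

Derivation:
After 1 (send(from=C, to=B, msg='tick')): A:[] B:[tick] C:[]
After 2 (process(A)): A:[] B:[tick] C:[]
After 3 (process(C)): A:[] B:[tick] C:[]
After 4 (send(from=C, to=A, msg='stop')): A:[stop] B:[tick] C:[]
After 5 (process(B)): A:[stop] B:[] C:[]
After 6 (send(from=C, to=A, msg='ok')): A:[stop,ok] B:[] C:[]
After 7 (send(from=C, to=B, msg='sync')): A:[stop,ok] B:[sync] C:[]
After 8 (send(from=C, to=A, msg='ping')): A:[stop,ok,ping] B:[sync] C:[]
After 9 (send(from=A, to=B, msg='err')): A:[stop,ok,ping] B:[sync,err] C:[]
After 10 (process(C)): A:[stop,ok,ping] B:[sync,err] C:[]
After 11 (send(from=A, to=C, msg='hello')): A:[stop,ok,ping] B:[sync,err] C:[hello]
After 12 (process(C)): A:[stop,ok,ping] B:[sync,err] C:[]
After 13 (send(from=A, to=C, msg='req')): A:[stop,ok,ping] B:[sync,err] C:[req]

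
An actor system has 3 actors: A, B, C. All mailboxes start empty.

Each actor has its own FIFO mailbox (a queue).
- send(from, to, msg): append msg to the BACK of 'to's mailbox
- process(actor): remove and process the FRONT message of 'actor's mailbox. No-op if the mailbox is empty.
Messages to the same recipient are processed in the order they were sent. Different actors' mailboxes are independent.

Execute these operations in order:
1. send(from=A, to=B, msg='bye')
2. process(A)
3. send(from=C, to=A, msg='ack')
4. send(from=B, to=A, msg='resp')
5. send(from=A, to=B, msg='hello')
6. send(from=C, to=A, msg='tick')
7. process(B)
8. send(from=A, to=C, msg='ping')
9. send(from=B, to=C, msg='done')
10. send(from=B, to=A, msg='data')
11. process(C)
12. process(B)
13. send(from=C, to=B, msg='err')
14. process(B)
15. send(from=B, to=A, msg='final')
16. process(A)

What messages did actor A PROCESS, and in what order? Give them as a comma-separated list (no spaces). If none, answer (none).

Answer: ack

Derivation:
After 1 (send(from=A, to=B, msg='bye')): A:[] B:[bye] C:[]
After 2 (process(A)): A:[] B:[bye] C:[]
After 3 (send(from=C, to=A, msg='ack')): A:[ack] B:[bye] C:[]
After 4 (send(from=B, to=A, msg='resp')): A:[ack,resp] B:[bye] C:[]
After 5 (send(from=A, to=B, msg='hello')): A:[ack,resp] B:[bye,hello] C:[]
After 6 (send(from=C, to=A, msg='tick')): A:[ack,resp,tick] B:[bye,hello] C:[]
After 7 (process(B)): A:[ack,resp,tick] B:[hello] C:[]
After 8 (send(from=A, to=C, msg='ping')): A:[ack,resp,tick] B:[hello] C:[ping]
After 9 (send(from=B, to=C, msg='done')): A:[ack,resp,tick] B:[hello] C:[ping,done]
After 10 (send(from=B, to=A, msg='data')): A:[ack,resp,tick,data] B:[hello] C:[ping,done]
After 11 (process(C)): A:[ack,resp,tick,data] B:[hello] C:[done]
After 12 (process(B)): A:[ack,resp,tick,data] B:[] C:[done]
After 13 (send(from=C, to=B, msg='err')): A:[ack,resp,tick,data] B:[err] C:[done]
After 14 (process(B)): A:[ack,resp,tick,data] B:[] C:[done]
After 15 (send(from=B, to=A, msg='final')): A:[ack,resp,tick,data,final] B:[] C:[done]
After 16 (process(A)): A:[resp,tick,data,final] B:[] C:[done]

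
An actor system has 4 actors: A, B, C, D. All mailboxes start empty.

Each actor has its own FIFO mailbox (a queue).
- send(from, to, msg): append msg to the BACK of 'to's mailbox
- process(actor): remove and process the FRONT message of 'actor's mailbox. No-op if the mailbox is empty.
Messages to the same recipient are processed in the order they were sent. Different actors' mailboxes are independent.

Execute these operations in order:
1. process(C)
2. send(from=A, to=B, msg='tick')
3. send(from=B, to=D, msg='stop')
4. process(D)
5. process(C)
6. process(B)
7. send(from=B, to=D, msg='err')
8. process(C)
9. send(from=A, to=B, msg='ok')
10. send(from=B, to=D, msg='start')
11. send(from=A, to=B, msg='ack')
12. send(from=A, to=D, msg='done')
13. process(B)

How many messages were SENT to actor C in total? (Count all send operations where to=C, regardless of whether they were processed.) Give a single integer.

Answer: 0

Derivation:
After 1 (process(C)): A:[] B:[] C:[] D:[]
After 2 (send(from=A, to=B, msg='tick')): A:[] B:[tick] C:[] D:[]
After 3 (send(from=B, to=D, msg='stop')): A:[] B:[tick] C:[] D:[stop]
After 4 (process(D)): A:[] B:[tick] C:[] D:[]
After 5 (process(C)): A:[] B:[tick] C:[] D:[]
After 6 (process(B)): A:[] B:[] C:[] D:[]
After 7 (send(from=B, to=D, msg='err')): A:[] B:[] C:[] D:[err]
After 8 (process(C)): A:[] B:[] C:[] D:[err]
After 9 (send(from=A, to=B, msg='ok')): A:[] B:[ok] C:[] D:[err]
After 10 (send(from=B, to=D, msg='start')): A:[] B:[ok] C:[] D:[err,start]
After 11 (send(from=A, to=B, msg='ack')): A:[] B:[ok,ack] C:[] D:[err,start]
After 12 (send(from=A, to=D, msg='done')): A:[] B:[ok,ack] C:[] D:[err,start,done]
After 13 (process(B)): A:[] B:[ack] C:[] D:[err,start,done]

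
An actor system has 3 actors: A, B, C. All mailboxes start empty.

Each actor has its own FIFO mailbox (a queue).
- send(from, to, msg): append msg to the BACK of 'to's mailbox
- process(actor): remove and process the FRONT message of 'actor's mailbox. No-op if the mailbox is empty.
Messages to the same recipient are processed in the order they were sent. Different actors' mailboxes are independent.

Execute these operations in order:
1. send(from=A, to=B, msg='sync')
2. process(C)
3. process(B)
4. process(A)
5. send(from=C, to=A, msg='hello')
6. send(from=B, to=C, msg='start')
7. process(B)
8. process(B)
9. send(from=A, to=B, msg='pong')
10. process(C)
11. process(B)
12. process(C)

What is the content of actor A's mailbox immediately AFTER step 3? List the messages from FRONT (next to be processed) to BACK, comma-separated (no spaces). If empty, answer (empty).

After 1 (send(from=A, to=B, msg='sync')): A:[] B:[sync] C:[]
After 2 (process(C)): A:[] B:[sync] C:[]
After 3 (process(B)): A:[] B:[] C:[]

(empty)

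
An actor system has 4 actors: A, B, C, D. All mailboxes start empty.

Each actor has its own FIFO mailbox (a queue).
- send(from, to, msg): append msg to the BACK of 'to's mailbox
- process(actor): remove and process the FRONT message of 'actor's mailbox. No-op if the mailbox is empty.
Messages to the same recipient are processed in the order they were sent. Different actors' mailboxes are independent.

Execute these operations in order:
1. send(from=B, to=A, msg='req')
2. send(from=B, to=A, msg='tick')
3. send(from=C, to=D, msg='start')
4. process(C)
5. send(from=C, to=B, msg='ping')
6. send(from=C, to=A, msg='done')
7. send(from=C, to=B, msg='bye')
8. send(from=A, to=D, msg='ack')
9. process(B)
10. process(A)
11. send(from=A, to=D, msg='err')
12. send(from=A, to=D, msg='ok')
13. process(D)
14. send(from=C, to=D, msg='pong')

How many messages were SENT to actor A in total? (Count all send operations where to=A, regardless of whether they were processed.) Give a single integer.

After 1 (send(from=B, to=A, msg='req')): A:[req] B:[] C:[] D:[]
After 2 (send(from=B, to=A, msg='tick')): A:[req,tick] B:[] C:[] D:[]
After 3 (send(from=C, to=D, msg='start')): A:[req,tick] B:[] C:[] D:[start]
After 4 (process(C)): A:[req,tick] B:[] C:[] D:[start]
After 5 (send(from=C, to=B, msg='ping')): A:[req,tick] B:[ping] C:[] D:[start]
After 6 (send(from=C, to=A, msg='done')): A:[req,tick,done] B:[ping] C:[] D:[start]
After 7 (send(from=C, to=B, msg='bye')): A:[req,tick,done] B:[ping,bye] C:[] D:[start]
After 8 (send(from=A, to=D, msg='ack')): A:[req,tick,done] B:[ping,bye] C:[] D:[start,ack]
After 9 (process(B)): A:[req,tick,done] B:[bye] C:[] D:[start,ack]
After 10 (process(A)): A:[tick,done] B:[bye] C:[] D:[start,ack]
After 11 (send(from=A, to=D, msg='err')): A:[tick,done] B:[bye] C:[] D:[start,ack,err]
After 12 (send(from=A, to=D, msg='ok')): A:[tick,done] B:[bye] C:[] D:[start,ack,err,ok]
After 13 (process(D)): A:[tick,done] B:[bye] C:[] D:[ack,err,ok]
After 14 (send(from=C, to=D, msg='pong')): A:[tick,done] B:[bye] C:[] D:[ack,err,ok,pong]

Answer: 3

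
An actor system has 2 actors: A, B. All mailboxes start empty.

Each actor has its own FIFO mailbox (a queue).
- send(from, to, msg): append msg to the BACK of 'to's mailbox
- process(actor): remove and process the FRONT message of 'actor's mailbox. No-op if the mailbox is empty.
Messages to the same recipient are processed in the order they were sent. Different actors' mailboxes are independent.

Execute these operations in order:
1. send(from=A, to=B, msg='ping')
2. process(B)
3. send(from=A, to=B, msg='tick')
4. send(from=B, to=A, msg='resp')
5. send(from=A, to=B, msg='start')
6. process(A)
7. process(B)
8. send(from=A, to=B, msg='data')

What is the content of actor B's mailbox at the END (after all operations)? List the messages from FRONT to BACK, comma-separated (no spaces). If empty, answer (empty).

Answer: start,data

Derivation:
After 1 (send(from=A, to=B, msg='ping')): A:[] B:[ping]
After 2 (process(B)): A:[] B:[]
After 3 (send(from=A, to=B, msg='tick')): A:[] B:[tick]
After 4 (send(from=B, to=A, msg='resp')): A:[resp] B:[tick]
After 5 (send(from=A, to=B, msg='start')): A:[resp] B:[tick,start]
After 6 (process(A)): A:[] B:[tick,start]
After 7 (process(B)): A:[] B:[start]
After 8 (send(from=A, to=B, msg='data')): A:[] B:[start,data]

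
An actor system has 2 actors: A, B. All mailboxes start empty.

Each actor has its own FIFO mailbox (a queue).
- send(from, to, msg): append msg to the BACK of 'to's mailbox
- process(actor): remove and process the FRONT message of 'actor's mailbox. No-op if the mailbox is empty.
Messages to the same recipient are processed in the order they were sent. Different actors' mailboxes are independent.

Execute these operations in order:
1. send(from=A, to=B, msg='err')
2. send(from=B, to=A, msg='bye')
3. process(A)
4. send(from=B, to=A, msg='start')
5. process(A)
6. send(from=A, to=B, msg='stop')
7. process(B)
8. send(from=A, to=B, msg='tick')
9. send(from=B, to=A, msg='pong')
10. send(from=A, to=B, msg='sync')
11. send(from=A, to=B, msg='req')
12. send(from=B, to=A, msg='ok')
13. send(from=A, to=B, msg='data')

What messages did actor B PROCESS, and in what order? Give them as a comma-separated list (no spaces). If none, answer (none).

After 1 (send(from=A, to=B, msg='err')): A:[] B:[err]
After 2 (send(from=B, to=A, msg='bye')): A:[bye] B:[err]
After 3 (process(A)): A:[] B:[err]
After 4 (send(from=B, to=A, msg='start')): A:[start] B:[err]
After 5 (process(A)): A:[] B:[err]
After 6 (send(from=A, to=B, msg='stop')): A:[] B:[err,stop]
After 7 (process(B)): A:[] B:[stop]
After 8 (send(from=A, to=B, msg='tick')): A:[] B:[stop,tick]
After 9 (send(from=B, to=A, msg='pong')): A:[pong] B:[stop,tick]
After 10 (send(from=A, to=B, msg='sync')): A:[pong] B:[stop,tick,sync]
After 11 (send(from=A, to=B, msg='req')): A:[pong] B:[stop,tick,sync,req]
After 12 (send(from=B, to=A, msg='ok')): A:[pong,ok] B:[stop,tick,sync,req]
After 13 (send(from=A, to=B, msg='data')): A:[pong,ok] B:[stop,tick,sync,req,data]

Answer: err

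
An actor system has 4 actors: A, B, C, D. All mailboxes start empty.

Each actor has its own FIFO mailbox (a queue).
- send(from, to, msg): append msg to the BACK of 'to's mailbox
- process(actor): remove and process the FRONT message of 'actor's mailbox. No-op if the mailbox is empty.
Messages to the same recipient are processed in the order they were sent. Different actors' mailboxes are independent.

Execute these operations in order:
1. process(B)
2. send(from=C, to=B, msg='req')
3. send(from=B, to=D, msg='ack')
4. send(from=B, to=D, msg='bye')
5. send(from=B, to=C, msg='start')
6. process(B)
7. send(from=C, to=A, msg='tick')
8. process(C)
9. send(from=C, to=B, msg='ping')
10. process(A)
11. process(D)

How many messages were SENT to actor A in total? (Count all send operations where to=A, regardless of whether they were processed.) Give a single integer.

After 1 (process(B)): A:[] B:[] C:[] D:[]
After 2 (send(from=C, to=B, msg='req')): A:[] B:[req] C:[] D:[]
After 3 (send(from=B, to=D, msg='ack')): A:[] B:[req] C:[] D:[ack]
After 4 (send(from=B, to=D, msg='bye')): A:[] B:[req] C:[] D:[ack,bye]
After 5 (send(from=B, to=C, msg='start')): A:[] B:[req] C:[start] D:[ack,bye]
After 6 (process(B)): A:[] B:[] C:[start] D:[ack,bye]
After 7 (send(from=C, to=A, msg='tick')): A:[tick] B:[] C:[start] D:[ack,bye]
After 8 (process(C)): A:[tick] B:[] C:[] D:[ack,bye]
After 9 (send(from=C, to=B, msg='ping')): A:[tick] B:[ping] C:[] D:[ack,bye]
After 10 (process(A)): A:[] B:[ping] C:[] D:[ack,bye]
After 11 (process(D)): A:[] B:[ping] C:[] D:[bye]

Answer: 1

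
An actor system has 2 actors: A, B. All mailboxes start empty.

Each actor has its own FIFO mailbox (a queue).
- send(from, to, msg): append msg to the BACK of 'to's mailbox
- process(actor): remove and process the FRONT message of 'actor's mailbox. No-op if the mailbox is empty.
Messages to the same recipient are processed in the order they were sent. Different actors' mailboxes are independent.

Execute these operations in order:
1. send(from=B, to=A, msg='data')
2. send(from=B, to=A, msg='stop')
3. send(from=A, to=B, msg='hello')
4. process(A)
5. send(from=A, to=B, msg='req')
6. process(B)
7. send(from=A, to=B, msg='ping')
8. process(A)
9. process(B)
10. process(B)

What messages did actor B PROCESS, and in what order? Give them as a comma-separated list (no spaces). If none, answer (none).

Answer: hello,req,ping

Derivation:
After 1 (send(from=B, to=A, msg='data')): A:[data] B:[]
After 2 (send(from=B, to=A, msg='stop')): A:[data,stop] B:[]
After 3 (send(from=A, to=B, msg='hello')): A:[data,stop] B:[hello]
After 4 (process(A)): A:[stop] B:[hello]
After 5 (send(from=A, to=B, msg='req')): A:[stop] B:[hello,req]
After 6 (process(B)): A:[stop] B:[req]
After 7 (send(from=A, to=B, msg='ping')): A:[stop] B:[req,ping]
After 8 (process(A)): A:[] B:[req,ping]
After 9 (process(B)): A:[] B:[ping]
After 10 (process(B)): A:[] B:[]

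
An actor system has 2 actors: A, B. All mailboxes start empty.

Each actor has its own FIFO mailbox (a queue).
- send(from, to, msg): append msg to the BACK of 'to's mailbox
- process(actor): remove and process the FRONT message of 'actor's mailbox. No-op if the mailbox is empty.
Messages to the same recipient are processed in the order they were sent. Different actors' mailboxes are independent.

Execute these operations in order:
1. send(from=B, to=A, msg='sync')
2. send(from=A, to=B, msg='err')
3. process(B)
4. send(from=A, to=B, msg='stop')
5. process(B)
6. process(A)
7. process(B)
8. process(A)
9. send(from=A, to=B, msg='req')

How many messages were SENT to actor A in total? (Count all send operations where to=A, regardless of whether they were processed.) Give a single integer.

Answer: 1

Derivation:
After 1 (send(from=B, to=A, msg='sync')): A:[sync] B:[]
After 2 (send(from=A, to=B, msg='err')): A:[sync] B:[err]
After 3 (process(B)): A:[sync] B:[]
After 4 (send(from=A, to=B, msg='stop')): A:[sync] B:[stop]
After 5 (process(B)): A:[sync] B:[]
After 6 (process(A)): A:[] B:[]
After 7 (process(B)): A:[] B:[]
After 8 (process(A)): A:[] B:[]
After 9 (send(from=A, to=B, msg='req')): A:[] B:[req]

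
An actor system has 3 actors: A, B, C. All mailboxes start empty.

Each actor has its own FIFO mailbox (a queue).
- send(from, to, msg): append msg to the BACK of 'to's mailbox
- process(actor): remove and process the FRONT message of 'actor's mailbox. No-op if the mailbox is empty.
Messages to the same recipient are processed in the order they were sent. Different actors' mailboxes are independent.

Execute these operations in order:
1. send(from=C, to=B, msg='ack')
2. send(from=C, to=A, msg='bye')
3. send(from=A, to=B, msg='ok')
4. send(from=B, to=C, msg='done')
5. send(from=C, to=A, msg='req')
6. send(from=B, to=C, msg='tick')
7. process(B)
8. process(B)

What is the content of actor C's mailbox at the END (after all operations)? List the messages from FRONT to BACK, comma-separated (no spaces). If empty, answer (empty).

After 1 (send(from=C, to=B, msg='ack')): A:[] B:[ack] C:[]
After 2 (send(from=C, to=A, msg='bye')): A:[bye] B:[ack] C:[]
After 3 (send(from=A, to=B, msg='ok')): A:[bye] B:[ack,ok] C:[]
After 4 (send(from=B, to=C, msg='done')): A:[bye] B:[ack,ok] C:[done]
After 5 (send(from=C, to=A, msg='req')): A:[bye,req] B:[ack,ok] C:[done]
After 6 (send(from=B, to=C, msg='tick')): A:[bye,req] B:[ack,ok] C:[done,tick]
After 7 (process(B)): A:[bye,req] B:[ok] C:[done,tick]
After 8 (process(B)): A:[bye,req] B:[] C:[done,tick]

Answer: done,tick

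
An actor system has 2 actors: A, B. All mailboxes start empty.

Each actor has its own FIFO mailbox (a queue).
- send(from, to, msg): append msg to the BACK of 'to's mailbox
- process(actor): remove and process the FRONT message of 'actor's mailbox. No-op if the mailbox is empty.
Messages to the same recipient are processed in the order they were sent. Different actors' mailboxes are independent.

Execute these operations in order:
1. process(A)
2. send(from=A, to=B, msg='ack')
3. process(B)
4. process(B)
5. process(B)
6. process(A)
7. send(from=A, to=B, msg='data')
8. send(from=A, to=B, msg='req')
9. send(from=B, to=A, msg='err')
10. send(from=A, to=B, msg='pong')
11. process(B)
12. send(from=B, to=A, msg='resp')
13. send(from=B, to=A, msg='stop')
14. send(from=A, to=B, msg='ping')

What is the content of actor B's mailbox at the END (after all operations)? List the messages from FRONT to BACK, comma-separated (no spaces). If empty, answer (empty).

After 1 (process(A)): A:[] B:[]
After 2 (send(from=A, to=B, msg='ack')): A:[] B:[ack]
After 3 (process(B)): A:[] B:[]
After 4 (process(B)): A:[] B:[]
After 5 (process(B)): A:[] B:[]
After 6 (process(A)): A:[] B:[]
After 7 (send(from=A, to=B, msg='data')): A:[] B:[data]
After 8 (send(from=A, to=B, msg='req')): A:[] B:[data,req]
After 9 (send(from=B, to=A, msg='err')): A:[err] B:[data,req]
After 10 (send(from=A, to=B, msg='pong')): A:[err] B:[data,req,pong]
After 11 (process(B)): A:[err] B:[req,pong]
After 12 (send(from=B, to=A, msg='resp')): A:[err,resp] B:[req,pong]
After 13 (send(from=B, to=A, msg='stop')): A:[err,resp,stop] B:[req,pong]
After 14 (send(from=A, to=B, msg='ping')): A:[err,resp,stop] B:[req,pong,ping]

Answer: req,pong,ping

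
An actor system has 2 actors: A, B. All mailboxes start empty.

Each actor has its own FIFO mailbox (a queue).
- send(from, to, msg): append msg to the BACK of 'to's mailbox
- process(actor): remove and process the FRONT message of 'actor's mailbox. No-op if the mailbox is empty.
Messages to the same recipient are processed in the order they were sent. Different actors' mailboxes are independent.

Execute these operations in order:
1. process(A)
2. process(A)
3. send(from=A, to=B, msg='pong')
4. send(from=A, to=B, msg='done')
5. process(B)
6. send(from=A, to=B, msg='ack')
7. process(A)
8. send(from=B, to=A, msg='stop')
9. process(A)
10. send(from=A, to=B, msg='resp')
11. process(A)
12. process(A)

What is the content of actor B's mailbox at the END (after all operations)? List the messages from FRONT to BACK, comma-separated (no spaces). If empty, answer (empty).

After 1 (process(A)): A:[] B:[]
After 2 (process(A)): A:[] B:[]
After 3 (send(from=A, to=B, msg='pong')): A:[] B:[pong]
After 4 (send(from=A, to=B, msg='done')): A:[] B:[pong,done]
After 5 (process(B)): A:[] B:[done]
After 6 (send(from=A, to=B, msg='ack')): A:[] B:[done,ack]
After 7 (process(A)): A:[] B:[done,ack]
After 8 (send(from=B, to=A, msg='stop')): A:[stop] B:[done,ack]
After 9 (process(A)): A:[] B:[done,ack]
After 10 (send(from=A, to=B, msg='resp')): A:[] B:[done,ack,resp]
After 11 (process(A)): A:[] B:[done,ack,resp]
After 12 (process(A)): A:[] B:[done,ack,resp]

Answer: done,ack,resp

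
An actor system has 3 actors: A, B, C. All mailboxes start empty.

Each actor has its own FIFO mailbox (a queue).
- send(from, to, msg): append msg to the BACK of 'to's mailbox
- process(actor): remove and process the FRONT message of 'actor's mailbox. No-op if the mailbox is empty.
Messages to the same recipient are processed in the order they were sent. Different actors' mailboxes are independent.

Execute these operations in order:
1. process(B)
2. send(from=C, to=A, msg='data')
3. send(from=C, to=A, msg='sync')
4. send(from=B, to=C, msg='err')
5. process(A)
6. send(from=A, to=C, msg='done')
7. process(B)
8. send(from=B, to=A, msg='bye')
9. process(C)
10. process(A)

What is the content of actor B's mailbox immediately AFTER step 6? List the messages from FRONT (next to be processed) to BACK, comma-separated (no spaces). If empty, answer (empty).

After 1 (process(B)): A:[] B:[] C:[]
After 2 (send(from=C, to=A, msg='data')): A:[data] B:[] C:[]
After 3 (send(from=C, to=A, msg='sync')): A:[data,sync] B:[] C:[]
After 4 (send(from=B, to=C, msg='err')): A:[data,sync] B:[] C:[err]
After 5 (process(A)): A:[sync] B:[] C:[err]
After 6 (send(from=A, to=C, msg='done')): A:[sync] B:[] C:[err,done]

(empty)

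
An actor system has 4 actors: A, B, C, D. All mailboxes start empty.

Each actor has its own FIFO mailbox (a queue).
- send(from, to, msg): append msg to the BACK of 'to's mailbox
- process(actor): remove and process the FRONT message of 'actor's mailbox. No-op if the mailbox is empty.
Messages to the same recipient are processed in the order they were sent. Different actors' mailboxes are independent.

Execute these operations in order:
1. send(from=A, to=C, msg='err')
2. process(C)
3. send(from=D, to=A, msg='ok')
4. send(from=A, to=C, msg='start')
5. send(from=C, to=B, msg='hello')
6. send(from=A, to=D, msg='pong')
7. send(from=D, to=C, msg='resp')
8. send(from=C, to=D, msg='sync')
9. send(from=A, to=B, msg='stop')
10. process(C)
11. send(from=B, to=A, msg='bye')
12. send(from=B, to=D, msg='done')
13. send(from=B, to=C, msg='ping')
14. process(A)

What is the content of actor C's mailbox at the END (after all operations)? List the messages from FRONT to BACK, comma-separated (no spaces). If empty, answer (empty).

Answer: resp,ping

Derivation:
After 1 (send(from=A, to=C, msg='err')): A:[] B:[] C:[err] D:[]
After 2 (process(C)): A:[] B:[] C:[] D:[]
After 3 (send(from=D, to=A, msg='ok')): A:[ok] B:[] C:[] D:[]
After 4 (send(from=A, to=C, msg='start')): A:[ok] B:[] C:[start] D:[]
After 5 (send(from=C, to=B, msg='hello')): A:[ok] B:[hello] C:[start] D:[]
After 6 (send(from=A, to=D, msg='pong')): A:[ok] B:[hello] C:[start] D:[pong]
After 7 (send(from=D, to=C, msg='resp')): A:[ok] B:[hello] C:[start,resp] D:[pong]
After 8 (send(from=C, to=D, msg='sync')): A:[ok] B:[hello] C:[start,resp] D:[pong,sync]
After 9 (send(from=A, to=B, msg='stop')): A:[ok] B:[hello,stop] C:[start,resp] D:[pong,sync]
After 10 (process(C)): A:[ok] B:[hello,stop] C:[resp] D:[pong,sync]
After 11 (send(from=B, to=A, msg='bye')): A:[ok,bye] B:[hello,stop] C:[resp] D:[pong,sync]
After 12 (send(from=B, to=D, msg='done')): A:[ok,bye] B:[hello,stop] C:[resp] D:[pong,sync,done]
After 13 (send(from=B, to=C, msg='ping')): A:[ok,bye] B:[hello,stop] C:[resp,ping] D:[pong,sync,done]
After 14 (process(A)): A:[bye] B:[hello,stop] C:[resp,ping] D:[pong,sync,done]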